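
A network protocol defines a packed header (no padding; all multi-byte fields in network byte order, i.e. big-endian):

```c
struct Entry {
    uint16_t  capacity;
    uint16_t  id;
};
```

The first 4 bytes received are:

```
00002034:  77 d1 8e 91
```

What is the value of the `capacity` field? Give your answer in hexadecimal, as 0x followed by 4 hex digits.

0x77D1

`capacity` is the first field, at byte offset 0, occupying 2 bytes.
Bytes at offsets 0..1: 77 D1.
Big-endian stores the most-significant byte at the lowest address.
The bytes are already most-significant first: 0x77D1.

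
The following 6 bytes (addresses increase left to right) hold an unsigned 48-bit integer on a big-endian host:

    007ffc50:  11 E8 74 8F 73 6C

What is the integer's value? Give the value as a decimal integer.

19690085643116

Big-endian stores the most-significant byte at the lowest address.
The bytes are already most-significant first: 0x11E8748F736C.
0x11E8748F736C = 19690085643116.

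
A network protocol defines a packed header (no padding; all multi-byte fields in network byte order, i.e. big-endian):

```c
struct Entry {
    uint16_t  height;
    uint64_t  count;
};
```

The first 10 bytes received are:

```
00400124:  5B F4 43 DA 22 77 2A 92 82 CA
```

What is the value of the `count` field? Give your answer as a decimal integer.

`count` follows `height` (2 bytes), so it starts at byte offset 2 and occupies 8 bytes.
Bytes at offsets 2..9: 43 DA 22 77 2A 92 82 CA.
Big-endian stores the most-significant byte at the lowest address.
The bytes are already most-significant first: 0x43DA22772A9282CA.
0x43DA22772A9282CA = 4889258240674792138.

4889258240674792138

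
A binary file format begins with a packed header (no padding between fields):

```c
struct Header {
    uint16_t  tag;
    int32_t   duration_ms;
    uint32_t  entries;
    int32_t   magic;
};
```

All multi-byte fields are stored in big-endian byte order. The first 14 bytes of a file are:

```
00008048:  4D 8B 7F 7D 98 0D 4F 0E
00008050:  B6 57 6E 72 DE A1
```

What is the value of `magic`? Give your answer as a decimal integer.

`magic` follows `tag` (2 B), `duration_ms` (4 B), `entries` (4 B), so it starts at offset 2 + 4 + 4 = 10 and occupies 4 bytes.
Bytes at offsets 10..13: 6E 72 DE A1.
Big-endian stores the most-significant byte at the lowest address.
The bytes are already most-significant first: 0x6E72DEA1.
0x6E72DEA1 = 1853021857.

1853021857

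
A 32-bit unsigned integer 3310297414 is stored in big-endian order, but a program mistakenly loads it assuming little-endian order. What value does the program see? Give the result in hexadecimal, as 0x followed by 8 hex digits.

3310297414 in 32-bit hexadecimal is 0xC54F2146.
Stored big-endian, the bytes at ascending addresses are C5 4F 21 46.
Read back as little-endian, the first byte is least significant, giving 0x46214FC5.

0x46214FC5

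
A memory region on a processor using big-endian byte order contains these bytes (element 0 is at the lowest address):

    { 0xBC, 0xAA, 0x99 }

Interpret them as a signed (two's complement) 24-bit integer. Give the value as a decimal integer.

Big-endian stores the most-significant byte at the lowest address.
The bytes are already most-significant first: 0xBCAA99.
Top bit is set, so as a signed 24-bit value this is 0xBCAA99 − 2^24 = -4412775.

-4412775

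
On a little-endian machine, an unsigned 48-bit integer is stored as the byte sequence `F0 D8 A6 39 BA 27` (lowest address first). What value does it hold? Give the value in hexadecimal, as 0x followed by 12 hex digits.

In little-endian order the low byte comes first in memory.
Reassemble most-significant byte first: 27 BA 39 A6 D8 F0 → 0x27BA39A6D8F0.

0x27BA39A6D8F0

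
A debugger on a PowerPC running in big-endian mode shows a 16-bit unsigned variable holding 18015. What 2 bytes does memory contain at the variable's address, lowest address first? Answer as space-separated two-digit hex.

18015 in hexadecimal, padded to 16 bits, is 0x465F.
Split into bytes (most-significant first): 46 5F.
In big-endian order the high byte comes first in memory.
So the memory order matches the most-significant-first order: 46 5F.

46 5F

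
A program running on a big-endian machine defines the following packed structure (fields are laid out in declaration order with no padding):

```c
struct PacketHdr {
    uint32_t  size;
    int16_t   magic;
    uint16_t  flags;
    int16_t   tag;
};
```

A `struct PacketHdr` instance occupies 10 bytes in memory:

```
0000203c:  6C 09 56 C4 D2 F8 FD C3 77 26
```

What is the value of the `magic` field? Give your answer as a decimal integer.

-11528

`magic` follows `size` (4 bytes), so it starts at byte offset 4 and occupies 2 bytes.
Bytes at offsets 4..5: D2 F8.
In big-endian order the high byte comes first in memory.
The bytes are already most-significant first: 0xD2F8.
Top bit is set, so as a signed 16-bit value this is 0xD2F8 − 2^16 = -11528.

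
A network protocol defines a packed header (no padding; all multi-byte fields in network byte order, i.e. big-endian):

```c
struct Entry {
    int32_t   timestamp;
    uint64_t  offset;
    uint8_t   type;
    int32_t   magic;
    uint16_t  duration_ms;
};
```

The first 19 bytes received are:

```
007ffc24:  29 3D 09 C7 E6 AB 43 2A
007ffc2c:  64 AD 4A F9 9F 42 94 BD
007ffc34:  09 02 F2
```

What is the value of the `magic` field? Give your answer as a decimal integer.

`magic` follows `timestamp` (4 B), `offset` (8 B), `type` (1 B), so it starts at offset 4 + 8 + 1 = 13 and occupies 4 bytes.
Bytes at offsets 13..16: 42 94 BD 09.
Big-endian: lowest address holds the most-significant byte.
The bytes are already most-significant first: 0x4294BD09.
0x4294BD09 = 1117043977.

1117043977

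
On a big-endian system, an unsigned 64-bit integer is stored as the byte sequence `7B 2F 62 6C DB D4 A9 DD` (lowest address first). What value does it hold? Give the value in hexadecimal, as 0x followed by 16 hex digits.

0x7B2F626CDBD4A9DD

Big-endian stores the most-significant byte at the lowest address.
The bytes are already most-significant first: 0x7B2F626CDBD4A9DD.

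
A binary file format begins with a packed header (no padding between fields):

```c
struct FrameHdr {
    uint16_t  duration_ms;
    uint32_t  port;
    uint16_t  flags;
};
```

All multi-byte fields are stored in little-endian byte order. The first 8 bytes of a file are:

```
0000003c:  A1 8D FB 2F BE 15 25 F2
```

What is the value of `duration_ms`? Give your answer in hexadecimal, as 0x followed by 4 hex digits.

0x8DA1

`duration_ms` is the first field, at byte offset 0, occupying 2 bytes.
Bytes at offsets 0..1: A1 8D.
Little-endian: lowest address holds the least-significant byte.
Reassemble most-significant byte first: 8D A1 → 0x8DA1.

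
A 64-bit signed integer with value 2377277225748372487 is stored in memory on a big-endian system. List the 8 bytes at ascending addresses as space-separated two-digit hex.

2377277225748372487 in hexadecimal, padded to 64 bits, is 0x20FDC90A9D5B9C07.
Split into bytes (most-significant first): 20 FD C9 0A 9D 5B 9C 07.
Big-endian stores the most-significant byte at the lowest address.
So the memory order matches the most-significant-first order: 20 FD C9 0A 9D 5B 9C 07.

20 FD C9 0A 9D 5B 9C 07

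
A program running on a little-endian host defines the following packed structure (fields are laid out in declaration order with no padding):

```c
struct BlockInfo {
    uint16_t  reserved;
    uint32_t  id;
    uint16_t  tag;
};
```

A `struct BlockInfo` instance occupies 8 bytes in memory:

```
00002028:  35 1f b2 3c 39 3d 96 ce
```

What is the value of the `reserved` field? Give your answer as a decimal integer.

`reserved` is the first field, at byte offset 0, occupying 2 bytes.
Bytes at offsets 0..1: 35 1F.
Little-endian: lowest address holds the least-significant byte.
Reassemble most-significant byte first: 1F 35 → 0x1F35.
0x1F35 = 7989.

7989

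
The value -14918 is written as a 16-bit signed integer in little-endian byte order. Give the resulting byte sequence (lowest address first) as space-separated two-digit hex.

BA C5

Two's complement of -14918 in 16 bits: 14918 = 0x3A46; invert → 0xC5B9; add 1 → 0xC5BA.
Split into bytes (most-significant first): C5 BA.
Little-endian: lowest address holds the least-significant byte.
So at ascending addresses the bytes are BA C5.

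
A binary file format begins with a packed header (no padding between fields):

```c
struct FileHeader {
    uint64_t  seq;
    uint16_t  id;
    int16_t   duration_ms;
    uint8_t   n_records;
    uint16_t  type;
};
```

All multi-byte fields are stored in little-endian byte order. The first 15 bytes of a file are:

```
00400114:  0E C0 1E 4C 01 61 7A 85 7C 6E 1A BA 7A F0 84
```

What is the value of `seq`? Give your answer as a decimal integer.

`seq` is the first field, at byte offset 0, occupying 8 bytes.
Bytes at offsets 0..7: 0E C0 1E 4C 01 61 7A 85.
Little-endian stores the least-significant byte at the lowest address.
Reassemble most-significant byte first: 85 7A 61 01 4C 1E C0 0E → 0x857A61014C1EC00E.
0x857A61014C1EC00E = 9618106612403060750.

9618106612403060750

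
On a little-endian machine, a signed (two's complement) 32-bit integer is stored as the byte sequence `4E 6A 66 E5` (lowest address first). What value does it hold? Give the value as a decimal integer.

-446272946

In little-endian order the low byte comes first in memory.
Reassemble most-significant byte first: E5 66 6A 4E → 0xE5666A4E.
Top bit is set, so as a signed 32-bit value this is 0xE5666A4E − 2^32 = -446272946.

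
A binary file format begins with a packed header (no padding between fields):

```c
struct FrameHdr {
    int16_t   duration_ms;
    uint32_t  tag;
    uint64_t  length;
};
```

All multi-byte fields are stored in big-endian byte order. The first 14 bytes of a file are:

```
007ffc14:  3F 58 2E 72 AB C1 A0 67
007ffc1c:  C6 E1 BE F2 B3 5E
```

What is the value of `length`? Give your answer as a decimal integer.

`length` follows `duration_ms` (2 B), `tag` (4 B), so it starts at offset 2 + 4 = 6 and occupies 8 bytes.
Bytes at offsets 6..13: A0 67 C6 E1 BE F2 B3 5E.
In big-endian order the high byte comes first in memory.
The bytes are already most-significant first: 0xA067C6E1BEF2B35E.
0xA067C6E1BEF2B35E = 11558425641543185246.

11558425641543185246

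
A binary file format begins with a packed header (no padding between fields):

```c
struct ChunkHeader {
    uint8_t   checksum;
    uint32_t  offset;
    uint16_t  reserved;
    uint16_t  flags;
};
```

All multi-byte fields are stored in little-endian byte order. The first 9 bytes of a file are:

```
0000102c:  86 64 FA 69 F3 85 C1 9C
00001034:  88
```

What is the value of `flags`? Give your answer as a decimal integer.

`flags` follows `checksum` (1 B), `offset` (4 B), `reserved` (2 B), so it starts at offset 1 + 4 + 2 = 7 and occupies 2 bytes.
Bytes at offsets 7..8: 9C 88.
In little-endian order the low byte comes first in memory.
Reassemble most-significant byte first: 88 9C → 0x889C.
0x889C = 34972.

34972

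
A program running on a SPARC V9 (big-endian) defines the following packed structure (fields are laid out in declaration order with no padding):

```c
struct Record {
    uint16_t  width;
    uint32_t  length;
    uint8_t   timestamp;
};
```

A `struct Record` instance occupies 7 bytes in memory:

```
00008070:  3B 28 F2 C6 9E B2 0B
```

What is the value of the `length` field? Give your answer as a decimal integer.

4073103026

`length` follows `width` (2 bytes), so it starts at byte offset 2 and occupies 4 bytes.
Bytes at offsets 2..5: F2 C6 9E B2.
Big-endian: lowest address holds the most-significant byte.
The bytes are already most-significant first: 0xF2C69EB2.
0xF2C69EB2 = 4073103026.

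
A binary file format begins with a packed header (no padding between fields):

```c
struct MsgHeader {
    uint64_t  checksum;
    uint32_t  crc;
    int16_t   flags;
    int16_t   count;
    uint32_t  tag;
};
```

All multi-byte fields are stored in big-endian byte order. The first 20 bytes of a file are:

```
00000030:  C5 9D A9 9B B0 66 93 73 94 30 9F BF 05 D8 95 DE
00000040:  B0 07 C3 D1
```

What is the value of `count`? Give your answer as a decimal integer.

`count` follows `checksum` (8 B), `crc` (4 B), `flags` (2 B), so it starts at offset 8 + 4 + 2 = 14 and occupies 2 bytes.
Bytes at offsets 14..15: 95 DE.
Big-endian: lowest address holds the most-significant byte.
The bytes are already most-significant first: 0x95DE.
Top bit is set, so as a signed 16-bit value this is 0x95DE − 2^16 = -27170.

-27170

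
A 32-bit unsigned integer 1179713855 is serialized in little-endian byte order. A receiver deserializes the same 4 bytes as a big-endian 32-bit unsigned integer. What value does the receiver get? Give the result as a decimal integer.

1057050950

1179713855 in 32-bit hexadecimal is 0x4651013F.
Stored little-endian, the bytes at ascending addresses are 3F 01 51 46.
Read back as big-endian, the last byte is least significant, giving 0x3F015146.
0x3F015146 = 1057050950.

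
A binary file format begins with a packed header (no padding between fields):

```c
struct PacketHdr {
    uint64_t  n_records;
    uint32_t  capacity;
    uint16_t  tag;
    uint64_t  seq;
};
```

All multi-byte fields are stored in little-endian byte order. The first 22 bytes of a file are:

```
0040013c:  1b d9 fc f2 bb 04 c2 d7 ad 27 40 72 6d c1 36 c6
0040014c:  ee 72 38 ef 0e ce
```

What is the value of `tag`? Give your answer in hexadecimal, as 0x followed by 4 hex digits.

`tag` follows `n_records` (8 B), `capacity` (4 B), so it starts at offset 8 + 4 = 12 and occupies 2 bytes.
Bytes at offsets 12..13: 6D C1.
Little-endian: lowest address holds the least-significant byte.
Reassemble most-significant byte first: C1 6D → 0xC16D.

0xC16D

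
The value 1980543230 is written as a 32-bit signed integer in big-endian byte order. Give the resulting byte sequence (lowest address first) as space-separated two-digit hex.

76 0C B0 FE

1980543230 in hexadecimal, padded to 32 bits, is 0x760CB0FE.
Split into bytes (most-significant first): 76 0C B0 FE.
Big-endian stores the most-significant byte at the lowest address.
So the memory order matches the most-significant-first order: 76 0C B0 FE.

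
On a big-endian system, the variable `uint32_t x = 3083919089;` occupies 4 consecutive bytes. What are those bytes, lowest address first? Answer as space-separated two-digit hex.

3083919089 in hexadecimal, padded to 32 bits, is 0xB7D0DEF1.
Split into bytes (most-significant first): B7 D0 DE F1.
Big-endian: lowest address holds the most-significant byte.
So the memory order matches the most-significant-first order: B7 D0 DE F1.

B7 D0 DE F1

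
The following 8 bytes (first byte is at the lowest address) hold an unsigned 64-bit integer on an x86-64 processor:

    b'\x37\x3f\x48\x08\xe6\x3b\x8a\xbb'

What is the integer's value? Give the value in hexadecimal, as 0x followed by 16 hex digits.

Little-endian: lowest address holds the least-significant byte.
Reassemble most-significant byte first: BB 8A 3B E6 08 48 3F 37 → 0xBB8A3BE608483F37.

0xBB8A3BE608483F37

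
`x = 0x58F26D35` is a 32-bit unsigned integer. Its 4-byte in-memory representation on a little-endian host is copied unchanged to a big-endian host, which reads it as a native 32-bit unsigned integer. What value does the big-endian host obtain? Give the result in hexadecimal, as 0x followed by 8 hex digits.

Stored little-endian, the bytes at ascending addresses are 35 6D F2 58.
Read back as big-endian, the last byte is least significant, giving 0x356DF258.

0x356DF258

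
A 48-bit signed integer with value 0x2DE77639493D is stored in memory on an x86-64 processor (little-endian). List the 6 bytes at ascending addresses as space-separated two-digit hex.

3D 49 39 76 E7 2D

Split into bytes (most-significant first): 2D E7 76 39 49 3D.
Little-endian: lowest address holds the least-significant byte.
So at ascending addresses the bytes are 3D 49 39 76 E7 2D.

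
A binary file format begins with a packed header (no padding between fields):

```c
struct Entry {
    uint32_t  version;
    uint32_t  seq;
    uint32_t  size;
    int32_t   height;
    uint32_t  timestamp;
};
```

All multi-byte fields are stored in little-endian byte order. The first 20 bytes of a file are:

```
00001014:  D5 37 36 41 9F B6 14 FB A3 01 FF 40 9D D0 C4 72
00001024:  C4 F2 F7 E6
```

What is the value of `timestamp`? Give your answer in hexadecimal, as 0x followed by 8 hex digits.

0xE6F7F2C4

`timestamp` follows `version` (4 B), `seq` (4 B), `size` (4 B), `height` (4 B), so it starts at offset 4 + 4 + 4 + 4 = 16 and occupies 4 bytes.
Bytes at offsets 16..19: C4 F2 F7 E6.
In little-endian order the low byte comes first in memory.
Reassemble most-significant byte first: E6 F7 F2 C4 → 0xE6F7F2C4.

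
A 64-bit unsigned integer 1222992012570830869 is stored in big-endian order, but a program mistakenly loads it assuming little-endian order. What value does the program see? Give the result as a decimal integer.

1222992012570830869 in 64-bit hexadecimal is 0x10F8F0C1786CA815.
Stored big-endian, the bytes at ascending addresses are 10 F8 F0 C1 78 6C A8 15.
Read back as little-endian, the first byte is least significant, giving 0x15A86C78C1F0F810.
0x15A86C78C1F0F810 = 1560616536789547024.

1560616536789547024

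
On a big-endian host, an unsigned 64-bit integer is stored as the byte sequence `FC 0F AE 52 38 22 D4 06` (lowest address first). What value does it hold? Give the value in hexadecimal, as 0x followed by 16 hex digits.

0xFC0FAE523822D406

Big-endian: lowest address holds the most-significant byte.
The bytes are already most-significant first: 0xFC0FAE523822D406.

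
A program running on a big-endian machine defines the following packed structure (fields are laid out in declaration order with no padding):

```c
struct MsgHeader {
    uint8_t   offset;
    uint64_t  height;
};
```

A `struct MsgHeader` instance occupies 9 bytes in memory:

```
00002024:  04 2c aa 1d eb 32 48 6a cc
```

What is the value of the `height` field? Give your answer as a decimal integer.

`height` follows `offset` (1 byte), so it starts at byte offset 1 and occupies 8 bytes.
Bytes at offsets 1..8: 2C AA 1D EB 32 48 6A CC.
Big-endian: lowest address holds the most-significant byte.
The bytes are already most-significant first: 0x2CAA1DEB32486ACC.
0x2CAA1DEB32486ACC = 3218417779707767500.

3218417779707767500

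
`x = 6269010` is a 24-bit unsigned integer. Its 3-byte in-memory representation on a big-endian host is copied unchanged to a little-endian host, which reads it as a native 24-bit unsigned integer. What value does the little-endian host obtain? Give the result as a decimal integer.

5417055

6269010 in 24-bit hexadecimal is 0x5FA852.
Stored big-endian, the bytes at ascending addresses are 5F A8 52.
Read back as little-endian, the first byte is least significant, giving 0x52A85F.
0x52A85F = 5417055.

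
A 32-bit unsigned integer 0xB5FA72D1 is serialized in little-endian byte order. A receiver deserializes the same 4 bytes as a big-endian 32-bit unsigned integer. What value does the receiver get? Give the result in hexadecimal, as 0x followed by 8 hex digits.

0xD172FAB5

Stored little-endian, the bytes at ascending addresses are D1 72 FA B5.
Read back as big-endian, the last byte is least significant, giving 0xD172FAB5.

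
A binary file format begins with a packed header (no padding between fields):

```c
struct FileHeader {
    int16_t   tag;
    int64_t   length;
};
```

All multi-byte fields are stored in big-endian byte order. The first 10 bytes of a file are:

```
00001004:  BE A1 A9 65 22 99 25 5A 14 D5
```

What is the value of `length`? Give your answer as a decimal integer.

`length` follows `tag` (2 bytes), so it starts at byte offset 2 and occupies 8 bytes.
Bytes at offsets 2..9: A9 65 22 99 25 5A 14 D5.
Big-endian: lowest address holds the most-significant byte.
The bytes are already most-significant first: 0xA9652299255A14D5.
Top bit is set, so as a signed 64-bit value this is 0xA9652299255A14D5 − 2^64 = -6240543667499952939.

-6240543667499952939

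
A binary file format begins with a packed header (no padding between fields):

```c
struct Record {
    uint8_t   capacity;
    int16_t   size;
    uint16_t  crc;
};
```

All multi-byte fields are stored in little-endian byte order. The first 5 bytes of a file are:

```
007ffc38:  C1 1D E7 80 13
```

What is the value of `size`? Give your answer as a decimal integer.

`size` follows `capacity` (1 byte), so it starts at byte offset 1 and occupies 2 bytes.
Bytes at offsets 1..2: 1D E7.
Little-endian: lowest address holds the least-significant byte.
Reassemble most-significant byte first: E7 1D → 0xE71D.
Top bit is set, so as a signed 16-bit value this is 0xE71D − 2^16 = -6371.

-6371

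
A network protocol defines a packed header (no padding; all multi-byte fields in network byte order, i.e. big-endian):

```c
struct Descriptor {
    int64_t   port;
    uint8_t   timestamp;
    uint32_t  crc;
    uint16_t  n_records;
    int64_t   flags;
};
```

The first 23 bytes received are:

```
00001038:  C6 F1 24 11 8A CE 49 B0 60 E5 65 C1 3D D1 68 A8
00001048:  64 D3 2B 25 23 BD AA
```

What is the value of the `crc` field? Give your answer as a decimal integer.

`crc` follows `port` (8 B), `timestamp` (1 B), so it starts at offset 8 + 1 = 9 and occupies 4 bytes.
Bytes at offsets 9..12: E5 65 C1 3D.
In big-endian order the high byte comes first in memory.
The bytes are already most-significant first: 0xE565C13D.
0xE565C13D = 3848651069.

3848651069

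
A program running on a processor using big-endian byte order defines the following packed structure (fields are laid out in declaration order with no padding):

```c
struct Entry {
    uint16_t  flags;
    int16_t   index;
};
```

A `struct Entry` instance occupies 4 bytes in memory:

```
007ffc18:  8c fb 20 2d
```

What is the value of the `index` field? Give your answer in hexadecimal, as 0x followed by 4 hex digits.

`index` follows `flags` (2 bytes), so it starts at byte offset 2 and occupies 2 bytes.
Bytes at offsets 2..3: 20 2D.
Big-endian stores the most-significant byte at the lowest address.
The bytes are already most-significant first: 0x202D.

0x202D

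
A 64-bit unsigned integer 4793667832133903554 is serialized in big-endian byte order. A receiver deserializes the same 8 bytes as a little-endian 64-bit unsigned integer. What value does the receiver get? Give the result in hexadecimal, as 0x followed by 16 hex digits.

4793667832133903554 in 64-bit hexadecimal is 0x4286877ED18EE4C2.
Stored big-endian, the bytes at ascending addresses are 42 86 87 7E D1 8E E4 C2.
Read back as little-endian, the first byte is least significant, giving 0xC2E48ED17E878642.

0xC2E48ED17E878642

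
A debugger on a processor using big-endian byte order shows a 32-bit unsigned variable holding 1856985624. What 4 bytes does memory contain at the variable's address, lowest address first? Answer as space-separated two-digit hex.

1856985624 in hexadecimal, padded to 32 bits, is 0x6EAF5A18.
Split into bytes (most-significant first): 6E AF 5A 18.
Big-endian stores the most-significant byte at the lowest address.
So the memory order matches the most-significant-first order: 6E AF 5A 18.

6E AF 5A 18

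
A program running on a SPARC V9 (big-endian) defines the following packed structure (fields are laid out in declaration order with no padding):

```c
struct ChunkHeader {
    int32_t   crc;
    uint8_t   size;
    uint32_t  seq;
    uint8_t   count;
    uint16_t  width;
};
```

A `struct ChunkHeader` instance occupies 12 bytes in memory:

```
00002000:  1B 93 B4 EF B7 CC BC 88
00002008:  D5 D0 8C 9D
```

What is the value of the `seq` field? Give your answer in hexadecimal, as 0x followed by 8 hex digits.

`seq` follows `crc` (4 B), `size` (1 B), so it starts at offset 4 + 1 = 5 and occupies 4 bytes.
Bytes at offsets 5..8: CC BC 88 D5.
Big-endian: lowest address holds the most-significant byte.
The bytes are already most-significant first: 0xCCBC88D5.

0xCCBC88D5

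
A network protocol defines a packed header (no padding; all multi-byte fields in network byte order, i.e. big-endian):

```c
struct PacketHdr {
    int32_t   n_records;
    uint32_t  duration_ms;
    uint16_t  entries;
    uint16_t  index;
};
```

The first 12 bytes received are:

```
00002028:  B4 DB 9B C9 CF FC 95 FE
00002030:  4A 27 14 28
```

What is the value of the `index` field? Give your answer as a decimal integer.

5160

`index` follows `n_records` (4 B), `duration_ms` (4 B), `entries` (2 B), so it starts at offset 4 + 4 + 2 = 10 and occupies 2 bytes.
Bytes at offsets 10..11: 14 28.
Big-endian stores the most-significant byte at the lowest address.
The bytes are already most-significant first: 0x1428.
0x1428 = 5160.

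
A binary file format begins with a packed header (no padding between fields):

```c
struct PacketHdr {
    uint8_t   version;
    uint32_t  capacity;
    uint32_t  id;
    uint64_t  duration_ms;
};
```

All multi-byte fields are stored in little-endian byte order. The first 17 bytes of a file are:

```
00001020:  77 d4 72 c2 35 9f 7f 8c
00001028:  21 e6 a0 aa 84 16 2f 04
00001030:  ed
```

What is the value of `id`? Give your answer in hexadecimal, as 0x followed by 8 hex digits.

`id` follows `version` (1 B), `capacity` (4 B), so it starts at offset 1 + 4 = 5 and occupies 4 bytes.
Bytes at offsets 5..8: 9F 7F 8C 21.
Little-endian: lowest address holds the least-significant byte.
Reassemble most-significant byte first: 21 8C 7F 9F → 0x218C7F9F.

0x218C7F9F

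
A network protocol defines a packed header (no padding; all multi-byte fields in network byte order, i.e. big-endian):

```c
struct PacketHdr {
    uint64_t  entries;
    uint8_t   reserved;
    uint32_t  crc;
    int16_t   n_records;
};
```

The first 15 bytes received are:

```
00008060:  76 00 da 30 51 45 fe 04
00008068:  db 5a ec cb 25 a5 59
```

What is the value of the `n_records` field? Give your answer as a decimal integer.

`n_records` follows `entries` (8 B), `reserved` (1 B), `crc` (4 B), so it starts at offset 8 + 1 + 4 = 13 and occupies 2 bytes.
Bytes at offsets 13..14: A5 59.
In big-endian order the high byte comes first in memory.
The bytes are already most-significant first: 0xA559.
Top bit is set, so as a signed 16-bit value this is 0xA559 − 2^16 = -23207.

-23207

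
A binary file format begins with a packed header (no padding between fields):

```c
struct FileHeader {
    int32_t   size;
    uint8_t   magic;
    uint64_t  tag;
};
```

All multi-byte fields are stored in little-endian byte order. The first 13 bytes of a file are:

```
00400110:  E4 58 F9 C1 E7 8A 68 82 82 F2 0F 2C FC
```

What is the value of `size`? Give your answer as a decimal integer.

-1040623388

`size` is the first field, at byte offset 0, occupying 4 bytes.
Bytes at offsets 0..3: E4 58 F9 C1.
Little-endian stores the least-significant byte at the lowest address.
Reassemble most-significant byte first: C1 F9 58 E4 → 0xC1F958E4.
Top bit is set, so as a signed 32-bit value this is 0xC1F958E4 − 2^32 = -1040623388.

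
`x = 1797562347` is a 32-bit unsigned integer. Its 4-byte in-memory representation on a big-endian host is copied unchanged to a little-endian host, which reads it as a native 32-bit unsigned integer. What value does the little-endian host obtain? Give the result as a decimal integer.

1797562347 in 32-bit hexadecimal is 0x6B249FEB.
Stored big-endian, the bytes at ascending addresses are 6B 24 9F EB.
Read back as little-endian, the first byte is least significant, giving 0xEB9F246B.
0xEB9F246B = 3953075307.

3953075307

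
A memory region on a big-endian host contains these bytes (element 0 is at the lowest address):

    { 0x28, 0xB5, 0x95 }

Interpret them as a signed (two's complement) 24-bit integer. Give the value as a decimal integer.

In big-endian order the high byte comes first in memory.
The bytes are already most-significant first: 0x28B595.
0x28B595 = 2667925.

2667925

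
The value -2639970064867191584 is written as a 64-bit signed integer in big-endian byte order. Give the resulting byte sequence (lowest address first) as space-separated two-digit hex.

Two's complement of -2639970064867191584 in 64 bits: 2639970064867191584 = 0x24A30EC96E12EB20; invert → 0xDB5CF13691ED14DF; add 1 → 0xDB5CF13691ED14E0.
Split into bytes (most-significant first): DB 5C F1 36 91 ED 14 E0.
Big-endian: lowest address holds the most-significant byte.
So the memory order matches the most-significant-first order: DB 5C F1 36 91 ED 14 E0.

DB 5C F1 36 91 ED 14 E0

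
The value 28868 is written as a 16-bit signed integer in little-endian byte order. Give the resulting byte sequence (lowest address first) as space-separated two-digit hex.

C4 70

28868 in hexadecimal, padded to 16 bits, is 0x70C4.
Split into bytes (most-significant first): 70 C4.
In little-endian order the low byte comes first in memory.
So at ascending addresses the bytes are C4 70.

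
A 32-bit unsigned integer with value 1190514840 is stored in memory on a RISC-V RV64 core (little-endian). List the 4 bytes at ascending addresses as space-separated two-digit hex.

1190514840 in hexadecimal, padded to 32 bits, is 0x46F5D098.
Split into bytes (most-significant first): 46 F5 D0 98.
Little-endian stores the least-significant byte at the lowest address.
So at ascending addresses the bytes are 98 D0 F5 46.

98 D0 F5 46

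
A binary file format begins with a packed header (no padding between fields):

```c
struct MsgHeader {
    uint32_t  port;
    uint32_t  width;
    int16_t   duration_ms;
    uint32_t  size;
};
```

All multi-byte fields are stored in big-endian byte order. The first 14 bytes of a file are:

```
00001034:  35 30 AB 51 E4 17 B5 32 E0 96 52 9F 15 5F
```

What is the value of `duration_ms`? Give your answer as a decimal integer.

`duration_ms` follows `port` (4 B), `width` (4 B), so it starts at offset 4 + 4 = 8 and occupies 2 bytes.
Bytes at offsets 8..9: E0 96.
Big-endian stores the most-significant byte at the lowest address.
The bytes are already most-significant first: 0xE096.
Top bit is set, so as a signed 16-bit value this is 0xE096 − 2^16 = -8042.

-8042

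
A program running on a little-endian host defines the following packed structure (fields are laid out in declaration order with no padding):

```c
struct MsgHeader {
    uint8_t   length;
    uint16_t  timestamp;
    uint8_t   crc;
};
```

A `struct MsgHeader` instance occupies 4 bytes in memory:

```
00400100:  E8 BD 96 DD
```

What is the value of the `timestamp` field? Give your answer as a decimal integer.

38589

`timestamp` follows `length` (1 byte), so it starts at byte offset 1 and occupies 2 bytes.
Bytes at offsets 1..2: BD 96.
Little-endian stores the least-significant byte at the lowest address.
Reassemble most-significant byte first: 96 BD → 0x96BD.
0x96BD = 38589.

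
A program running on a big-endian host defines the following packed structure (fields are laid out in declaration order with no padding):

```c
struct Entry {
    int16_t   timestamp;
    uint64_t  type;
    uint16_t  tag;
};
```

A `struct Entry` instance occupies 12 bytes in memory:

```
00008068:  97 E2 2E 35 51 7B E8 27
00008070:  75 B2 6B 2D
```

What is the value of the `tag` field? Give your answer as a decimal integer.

27437

`tag` follows `timestamp` (2 B), `type` (8 B), so it starts at offset 2 + 8 = 10 and occupies 2 bytes.
Bytes at offsets 10..11: 6B 2D.
Big-endian: lowest address holds the most-significant byte.
The bytes are already most-significant first: 0x6B2D.
0x6B2D = 27437.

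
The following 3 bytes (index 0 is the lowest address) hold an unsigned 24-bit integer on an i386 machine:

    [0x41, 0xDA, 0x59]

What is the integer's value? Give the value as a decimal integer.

Little-endian: lowest address holds the least-significant byte.
Reassemble most-significant byte first: 59 DA 41 → 0x59DA41.
0x59DA41 = 5888577.

5888577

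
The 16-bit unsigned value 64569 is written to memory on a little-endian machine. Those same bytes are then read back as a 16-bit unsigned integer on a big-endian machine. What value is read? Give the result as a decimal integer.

14844

64569 in 16-bit hexadecimal is 0xFC39.
Stored little-endian, the bytes at ascending addresses are 39 FC.
Read back as big-endian, the last byte is least significant, giving 0x39FC.
0x39FC = 14844.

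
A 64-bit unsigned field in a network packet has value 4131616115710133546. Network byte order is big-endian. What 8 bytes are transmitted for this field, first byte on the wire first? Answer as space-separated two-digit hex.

39 56 72 F7 8D 2E 85 2A

4131616115710133546 in hexadecimal, padded to 64 bits, is 0x395672F78D2E852A.
Split into bytes (most-significant first): 39 56 72 F7 8D 2E 85 2A.
Big-endian: lowest address holds the most-significant byte.
So the memory order matches the most-significant-first order: 39 56 72 F7 8D 2E 85 2A.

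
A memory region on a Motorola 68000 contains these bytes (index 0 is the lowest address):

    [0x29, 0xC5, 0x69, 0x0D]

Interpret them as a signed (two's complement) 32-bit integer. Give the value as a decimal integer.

In big-endian order the high byte comes first in memory.
The bytes are already most-significant first: 0x29C5690D.
0x29C5690D = 700803341.

700803341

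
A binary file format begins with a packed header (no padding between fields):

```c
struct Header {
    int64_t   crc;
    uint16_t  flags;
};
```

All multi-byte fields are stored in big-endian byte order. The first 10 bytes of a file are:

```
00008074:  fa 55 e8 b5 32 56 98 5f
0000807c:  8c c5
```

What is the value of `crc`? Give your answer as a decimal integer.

-408164326275901345

`crc` is the first field, at byte offset 0, occupying 8 bytes.
Bytes at offsets 0..7: FA 55 E8 B5 32 56 98 5F.
Big-endian: lowest address holds the most-significant byte.
The bytes are already most-significant first: 0xFA55E8B53256985F.
Top bit is set, so as a signed 64-bit value this is 0xFA55E8B53256985F − 2^64 = -408164326275901345.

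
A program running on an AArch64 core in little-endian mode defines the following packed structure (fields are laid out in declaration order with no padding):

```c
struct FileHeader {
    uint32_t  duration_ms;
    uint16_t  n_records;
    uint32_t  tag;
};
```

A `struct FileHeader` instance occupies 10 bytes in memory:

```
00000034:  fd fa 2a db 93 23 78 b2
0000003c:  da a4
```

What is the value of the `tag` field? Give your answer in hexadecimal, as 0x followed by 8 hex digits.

`tag` follows `duration_ms` (4 B), `n_records` (2 B), so it starts at offset 4 + 2 = 6 and occupies 4 bytes.
Bytes at offsets 6..9: 78 B2 DA A4.
Little-endian: lowest address holds the least-significant byte.
Reassemble most-significant byte first: A4 DA B2 78 → 0xA4DAB278.

0xA4DAB278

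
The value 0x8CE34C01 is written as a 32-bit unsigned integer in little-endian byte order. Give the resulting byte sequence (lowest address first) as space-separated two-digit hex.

Split into bytes (most-significant first): 8C E3 4C 01.
Little-endian: lowest address holds the least-significant byte.
So at ascending addresses the bytes are 01 4C E3 8C.

01 4C E3 8C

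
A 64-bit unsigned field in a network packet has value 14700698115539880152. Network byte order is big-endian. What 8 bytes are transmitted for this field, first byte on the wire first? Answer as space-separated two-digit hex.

CC 03 5F 0C 67 02 48 D8

14700698115539880152 in hexadecimal, padded to 64 bits, is 0xCC035F0C670248D8.
Split into bytes (most-significant first): CC 03 5F 0C 67 02 48 D8.
Big-endian: lowest address holds the most-significant byte.
So the memory order matches the most-significant-first order: CC 03 5F 0C 67 02 48 D8.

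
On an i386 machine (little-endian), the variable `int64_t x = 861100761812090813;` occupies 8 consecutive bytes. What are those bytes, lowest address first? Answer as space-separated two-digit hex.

861100761812090813 in hexadecimal, padded to 64 bits, is 0x0BF33E949FA0BFBD.
Split into bytes (most-significant first): 0B F3 3E 94 9F A0 BF BD.
In little-endian order the low byte comes first in memory.
So at ascending addresses the bytes are BD BF A0 9F 94 3E F3 0B.

BD BF A0 9F 94 3E F3 0B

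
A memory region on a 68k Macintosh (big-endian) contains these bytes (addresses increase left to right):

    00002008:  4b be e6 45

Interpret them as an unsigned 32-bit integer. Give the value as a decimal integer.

Big-endian: lowest address holds the most-significant byte.
The bytes are already most-significant first: 0x4BBEE645.
0x4BBEE645 = 1270801989.

1270801989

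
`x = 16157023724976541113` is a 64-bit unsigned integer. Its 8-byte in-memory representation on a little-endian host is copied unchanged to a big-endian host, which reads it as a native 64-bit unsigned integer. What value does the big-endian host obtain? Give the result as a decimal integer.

13334535530852334048

16157023724976541113 in 64-bit hexadecimal is 0xE03947796AC90DB9.
Stored little-endian, the bytes at ascending addresses are B9 0D C9 6A 79 47 39 E0.
Read back as big-endian, the last byte is least significant, giving 0xB90DC96A794739E0.
0xB90DC96A794739E0 = 13334535530852334048.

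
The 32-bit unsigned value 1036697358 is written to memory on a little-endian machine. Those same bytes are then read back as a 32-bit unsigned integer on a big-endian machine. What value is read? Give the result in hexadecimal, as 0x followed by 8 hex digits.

0x0EBFCA3D

1036697358 in 32-bit hexadecimal is 0x3DCABF0E.
Stored little-endian, the bytes at ascending addresses are 0E BF CA 3D.
Read back as big-endian, the last byte is least significant, giving 0x0EBFCA3D.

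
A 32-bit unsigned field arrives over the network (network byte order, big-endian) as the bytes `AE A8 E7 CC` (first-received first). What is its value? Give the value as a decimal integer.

2930304972

Big-endian: lowest address holds the most-significant byte.
The bytes are already most-significant first: 0xAEA8E7CC.
0xAEA8E7CC = 2930304972.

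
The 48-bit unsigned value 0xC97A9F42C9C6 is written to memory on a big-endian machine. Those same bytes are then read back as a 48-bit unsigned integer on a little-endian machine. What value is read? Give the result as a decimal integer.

218567708474057

Stored big-endian, the bytes at ascending addresses are C9 7A 9F 42 C9 C6.
Read back as little-endian, the first byte is least significant, giving 0xC6C9429F7AC9.
0xC6C9429F7AC9 = 218567708474057.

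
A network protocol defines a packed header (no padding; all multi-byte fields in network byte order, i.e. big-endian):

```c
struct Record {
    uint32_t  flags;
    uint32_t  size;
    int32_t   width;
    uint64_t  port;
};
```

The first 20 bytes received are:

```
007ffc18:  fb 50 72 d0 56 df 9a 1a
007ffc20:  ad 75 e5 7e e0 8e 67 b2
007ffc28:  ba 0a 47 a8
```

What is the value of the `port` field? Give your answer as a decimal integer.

16180984528511846312

`port` follows `flags` (4 B), `size` (4 B), `width` (4 B), so it starts at offset 4 + 4 + 4 = 12 and occupies 8 bytes.
Bytes at offsets 12..19: E0 8E 67 B2 BA 0A 47 A8.
In big-endian order the high byte comes first in memory.
The bytes are already most-significant first: 0xE08E67B2BA0A47A8.
0xE08E67B2BA0A47A8 = 16180984528511846312.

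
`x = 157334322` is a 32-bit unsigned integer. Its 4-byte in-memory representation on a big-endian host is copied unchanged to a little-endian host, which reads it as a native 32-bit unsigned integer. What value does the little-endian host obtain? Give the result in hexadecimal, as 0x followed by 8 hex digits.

157334322 in 32-bit hexadecimal is 0x0960BB32.
Stored big-endian, the bytes at ascending addresses are 09 60 BB 32.
Read back as little-endian, the first byte is least significant, giving 0x32BB6009.

0x32BB6009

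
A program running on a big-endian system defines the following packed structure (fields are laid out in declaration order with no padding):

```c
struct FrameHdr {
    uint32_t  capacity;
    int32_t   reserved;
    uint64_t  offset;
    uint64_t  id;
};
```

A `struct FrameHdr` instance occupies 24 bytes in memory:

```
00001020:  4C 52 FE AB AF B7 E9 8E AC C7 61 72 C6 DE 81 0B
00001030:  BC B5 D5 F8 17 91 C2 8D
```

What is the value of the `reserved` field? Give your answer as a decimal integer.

-1346901618

`reserved` follows `capacity` (4 bytes), so it starts at byte offset 4 and occupies 4 bytes.
Bytes at offsets 4..7: AF B7 E9 8E.
Big-endian: lowest address holds the most-significant byte.
The bytes are already most-significant first: 0xAFB7E98E.
Top bit is set, so as a signed 32-bit value this is 0xAFB7E98E − 2^32 = -1346901618.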